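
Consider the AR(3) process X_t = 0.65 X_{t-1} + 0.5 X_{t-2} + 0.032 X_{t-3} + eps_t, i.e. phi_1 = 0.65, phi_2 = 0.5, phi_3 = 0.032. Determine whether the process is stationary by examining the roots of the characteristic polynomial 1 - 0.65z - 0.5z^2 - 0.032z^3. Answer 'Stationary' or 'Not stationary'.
\text{Not stationary}

The AR(p) characteristic polynomial is P(z) = 1 - 0.65z - 0.5z^2 - 0.032z^3.
Stationarity requires all roots to lie outside the unit circle, i.e. |z| > 1 for every root.
Degree 3: look for a simple real root z0 first, then factor out (1 - z/z0) and solve the remaining quadratic.
Testing z0 = -2.5: P(-2.5) = 1 + (-0.65)(-2.5) + (-0.5)(-2.5)^2 + (-0.032)(-2.5)^3
  = 1 + (1.625) + (-3.125) + (0.5) = 0.  So z_0 = -2.5 is a root, |z_0| = 2.5.
Divide out the factor (1 + 0.4 z) = (1 - z/z0) (since 1/z0 = -0.4):
  P(z) = (1 + 0.4 z)(1 + (-1.05) z + (-0.08) z^2)
  [check: z-coef -1.05 - (-0.4) = -0.65; z^2-coef -0.08 - (-0.4)(-1.05) = -0.5; z^3-coef -(-0.4)(-0.08) = -0.032.]
Remaining roots from the quadratic factor 1 + (-1.05) z + (-0.08) z^2:
  Set 1 + (-1.05) z + (-0.08) z^2 = 0, i.e. a z^2 + b z + c = 0 with a = -0.08, b = -1.05, c = 1.
  Discriminant D = b^2 - 4ac = (-1.05)^2 - 4*(-0.08)*1 = 1.1025 - (-0.32) = 1.4225.
  D >= 0, so the roots are real: z = (-b +/- sqrt(D)) / (2a) = (1.05 +/- 1.192686) / (-0.16).
    z_1 = (1.05 + 1.192686) / (-0.16) = -14.0168,   |z_1| = 14.0168.
    z_2 = (1.05 - 1.192686) / (-0.16) = 0.8918,   |z_2| = 0.8918.
Moduli of all roots: 2.5000, 14.0168, 0.8918.
All moduli strictly greater than 1? No.
Verdict: Not stationary.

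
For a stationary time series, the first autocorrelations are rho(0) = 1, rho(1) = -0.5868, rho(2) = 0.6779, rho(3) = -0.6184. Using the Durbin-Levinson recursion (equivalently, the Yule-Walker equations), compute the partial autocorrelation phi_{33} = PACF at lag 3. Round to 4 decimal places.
\phi_{33} = -0.2561

The PACF at lag k is phi_{kk}, the last component of the solution
to the Yule-Walker system G_k phi = r_k where
  (G_k)_{ij} = rho(|i - j|), (r_k)_i = rho(i), i,j = 1..k.
Equivalently, Durbin-Levinson gives phi_{kk} iteratively:
  phi_{11} = rho(1)
  phi_{kk} = [rho(k) - sum_{j=1..k-1} phi_{k-1,j} rho(k-j)]
            / [1 - sum_{j=1..k-1} phi_{k-1,j} rho(j)],
  phi_{k,j} = phi_{k-1,j} - phi_{kk} phi_{k-1,k-j},  j = 1..k-1.
Step k = 1:
  phi_11 = rho(1) = -0.5868.
Step k = 2:
  phi_22 = [rho(2) - phi_11 rho(1)] / [1 - phi_11 rho(1)] = [0.6779 - (-0.5868)(-0.5868)] / [1 - (-0.5868)(-0.5868)]
         = 0.33356576 / 0.65566576 = 0.508744.
  Update: phi_21 = phi_11 - phi_22 phi_11 = -0.5868 - (0.508744)(-0.5868) = -0.288269.
Step k = 3:
  phi_33 = [rho(3) - phi_21 rho(2) - phi_22 rho(1)] / [1 - phi_21 rho(1) - phi_22 rho(2)]
    numerator   = -0.6184 - (-0.288269)(0.6779) - (0.508744)(-0.5868) = -0.12445153
    denominator = 1 - (-0.288269)(-0.5868) - (0.508744)(0.6779) = 0.48596631
  phi_33 = -0.12445153 / 0.48596631 = -0.2561.
Therefore phi_{33} = -0.2561.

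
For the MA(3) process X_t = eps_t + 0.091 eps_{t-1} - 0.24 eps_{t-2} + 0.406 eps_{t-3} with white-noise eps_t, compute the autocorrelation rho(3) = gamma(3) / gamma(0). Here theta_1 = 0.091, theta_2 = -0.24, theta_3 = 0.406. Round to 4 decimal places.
\rho(3) = 0.3299

For an MA(q) process with theta_0 = 1, the autocovariance is
  gamma(k) = sigma^2 * sum_{i=0..q-k} theta_i * theta_{i+k},
and rho(k) = gamma(k) / gamma(0). Sigma^2 cancels.
  numerator   = (1)*(0.406) = 0.406.
  denominator = (1)^2 + (0.091)^2 + (-0.24)^2 + (0.406)^2 = 1.230717.
  rho(3) = 0.406 / 1.230717 = 0.3299.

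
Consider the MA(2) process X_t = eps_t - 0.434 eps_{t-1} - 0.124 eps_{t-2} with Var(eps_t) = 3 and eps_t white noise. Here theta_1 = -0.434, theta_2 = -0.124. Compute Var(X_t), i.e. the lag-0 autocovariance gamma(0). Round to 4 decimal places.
\gamma(0) = 3.6112

For an MA(q) process X_t = eps_t + sum_i theta_i eps_{t-i} with
Var(eps_t) = sigma^2, the variance is
  gamma(0) = sigma^2 * (1 + sum_i theta_i^2).
  sum_i theta_i^2 = (-0.434)^2 + (-0.124)^2 = 0.188356 + 0.015376 = 0.203732.
  gamma(0) = 3 * (1 + 0.203732) = 3 * 1.203732 = 3.611196, which rounds to 3.6112.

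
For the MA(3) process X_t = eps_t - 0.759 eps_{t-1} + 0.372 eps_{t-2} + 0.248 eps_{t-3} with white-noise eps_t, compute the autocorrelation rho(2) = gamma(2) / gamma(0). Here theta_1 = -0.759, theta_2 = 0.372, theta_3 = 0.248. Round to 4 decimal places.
\rho(2) = 0.1035

For an MA(q) process with theta_0 = 1, the autocovariance is
  gamma(k) = sigma^2 * sum_{i=0..q-k} theta_i * theta_{i+k},
and rho(k) = gamma(k) / gamma(0). Sigma^2 cancels.
  numerator   = (1)*(0.372) + (-0.759)*(0.248) = 0.183768.
  denominator = (1)^2 + (-0.759)^2 + (0.372)^2 + (0.248)^2 = 1.775969.
  rho(2) = 0.183768 / 1.775969 = 0.1035.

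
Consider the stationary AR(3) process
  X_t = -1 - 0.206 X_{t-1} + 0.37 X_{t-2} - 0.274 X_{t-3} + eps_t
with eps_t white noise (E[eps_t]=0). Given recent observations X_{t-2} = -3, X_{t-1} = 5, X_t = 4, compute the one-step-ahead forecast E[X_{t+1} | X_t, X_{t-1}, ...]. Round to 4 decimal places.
E[X_{t+1} \mid \mathcal F_t] = 0.8480

For an AR(p) model X_t = c + sum_i phi_i X_{t-i} + eps_t, the
one-step-ahead conditional mean is
  E[X_{t+1} | X_t, ...] = c + sum_i phi_i X_{t+1-i}.
Substitute known values:
  E[X_{t+1} | ...] = -1 + (-0.206) * (4) + (0.37) * (5) + (-0.274) * (-3)
                   = 0.8480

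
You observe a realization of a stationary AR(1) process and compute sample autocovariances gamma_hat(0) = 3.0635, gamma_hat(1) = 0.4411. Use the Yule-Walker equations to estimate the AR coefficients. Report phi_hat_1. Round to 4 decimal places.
\hat\phi_{1} = 0.1440

The Yule-Walker equations for an AR(p) process read, in matrix form,
  Gamma_p phi = r_p,   with   (Gamma_p)_{ij} = gamma(|i - j|),
                       (r_p)_i = gamma(i),   i,j = 1..p.
Substitute the sample gammas (Toeplitz matrix and right-hand side of size 1):
  Gamma_p = [[3.0635]]
  r_p     = [0.4411]
With p = 1 this is the single equation gamma(0) phi_1 = gamma(1):
  phi_hat_1 = gamma(1) / gamma(0) = 0.4411 / 3.0635 = 0.1440.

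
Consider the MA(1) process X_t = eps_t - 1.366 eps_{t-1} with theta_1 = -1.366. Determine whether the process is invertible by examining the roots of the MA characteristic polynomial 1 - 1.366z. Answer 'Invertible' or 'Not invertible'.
\text{Not invertible}

The MA(q) characteristic polynomial is P(z) = 1 - 1.366z.
Invertibility requires all roots to lie outside the unit circle, i.e. |z| > 1 for every root.
This is linear in z: 1 + (-1.366) z = 0  =>  z = -1/(-1.366) = 0.732064,  |z| = 0.732064.
Moduli of all roots: 0.7321.
All moduli strictly greater than 1? No.
Verdict: Not invertible.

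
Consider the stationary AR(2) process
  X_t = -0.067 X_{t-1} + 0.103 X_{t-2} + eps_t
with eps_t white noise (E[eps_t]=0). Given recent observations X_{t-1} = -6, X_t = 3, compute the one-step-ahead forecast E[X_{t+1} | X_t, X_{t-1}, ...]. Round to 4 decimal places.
E[X_{t+1} \mid \mathcal F_t] = -0.8190

For an AR(p) model X_t = c + sum_i phi_i X_{t-i} + eps_t, the
one-step-ahead conditional mean is
  E[X_{t+1} | X_t, ...] = c + sum_i phi_i X_{t+1-i}.
Substitute known values:
  E[X_{t+1} | ...] = (-0.067) * (3) + (0.103) * (-6)
                   = -0.8190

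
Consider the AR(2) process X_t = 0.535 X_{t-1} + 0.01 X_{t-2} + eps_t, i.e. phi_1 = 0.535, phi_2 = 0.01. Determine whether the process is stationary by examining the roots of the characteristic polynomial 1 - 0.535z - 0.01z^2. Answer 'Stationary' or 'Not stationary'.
\text{Stationary}

The AR(p) characteristic polynomial is P(z) = 1 - 0.535z - 0.01z^2.
Stationarity requires all roots to lie outside the unit circle, i.e. |z| > 1 for every root.
Set 1 + (-0.535) z + (-0.01) z^2 = 0, i.e. a z^2 + b z + c = 0 with a = -0.01, b = -0.535, c = 1.
Discriminant D = b^2 - 4ac = (-0.535)^2 - 4*(-0.01)*1 = 0.286225 - (-0.04) = 0.326225.
D >= 0, so the roots are real: z = (-b +/- sqrt(D)) / (2a) = (0.535 +/- 0.571161) / (-0.02).
  z_1 = (0.535 + 0.571161) / (-0.02) = -55.3081,   |z_1| = 55.3081.
  z_2 = (0.535 - 0.571161) / (-0.02) = 1.8081,   |z_2| = 1.8081.
Moduli of all roots: 55.3081, 1.8081.
All moduli strictly greater than 1? Yes.
Verdict: Stationary.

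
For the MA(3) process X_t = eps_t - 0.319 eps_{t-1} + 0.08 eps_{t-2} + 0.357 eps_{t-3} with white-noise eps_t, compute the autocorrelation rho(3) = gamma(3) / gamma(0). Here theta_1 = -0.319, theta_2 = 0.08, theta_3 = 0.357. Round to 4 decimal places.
\rho(3) = 0.2889

For an MA(q) process with theta_0 = 1, the autocovariance is
  gamma(k) = sigma^2 * sum_{i=0..q-k} theta_i * theta_{i+k},
and rho(k) = gamma(k) / gamma(0). Sigma^2 cancels.
  numerator   = (1)*(0.357) = 0.357.
  denominator = (1)^2 + (-0.319)^2 + (0.08)^2 + (0.357)^2 = 1.23561.
  rho(3) = 0.357 / 1.23561 = 0.2889.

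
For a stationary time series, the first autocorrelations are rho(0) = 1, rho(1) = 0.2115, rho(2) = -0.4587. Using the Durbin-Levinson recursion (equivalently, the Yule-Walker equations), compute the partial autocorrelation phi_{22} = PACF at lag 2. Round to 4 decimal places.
\phi_{22} = -0.5270

The PACF at lag k is phi_{kk}, the last component of the solution
to the Yule-Walker system G_k phi = r_k where
  (G_k)_{ij} = rho(|i - j|), (r_k)_i = rho(i), i,j = 1..k.
Equivalently, Durbin-Levinson gives phi_{kk} iteratively:
  phi_{11} = rho(1)
  phi_{kk} = [rho(k) - sum_{j=1..k-1} phi_{k-1,j} rho(k-j)]
            / [1 - sum_{j=1..k-1} phi_{k-1,j} rho(j)],
  phi_{k,j} = phi_{k-1,j} - phi_{kk} phi_{k-1,k-j},  j = 1..k-1.
Step k = 1:
  phi_11 = rho(1) = 0.2115.
Step k = 2:
  phi_22 = [rho(2) - phi_11 rho(1)] / [1 - phi_11 rho(1)] = [-0.4587 - (0.2115)(0.2115)] / [1 - (0.2115)(0.2115)]
         = -0.50343225 / 0.95526775 = -0.527.
Therefore phi_{22} = -0.5270.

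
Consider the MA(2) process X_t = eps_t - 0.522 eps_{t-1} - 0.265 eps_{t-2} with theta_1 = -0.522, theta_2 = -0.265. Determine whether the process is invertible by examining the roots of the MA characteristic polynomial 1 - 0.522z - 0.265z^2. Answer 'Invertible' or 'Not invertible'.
\text{Invertible}

The MA(q) characteristic polynomial is P(z) = 1 - 0.522z - 0.265z^2.
Invertibility requires all roots to lie outside the unit circle, i.e. |z| > 1 for every root.
Set 1 + (-0.522) z + (-0.265) z^2 = 0, i.e. a z^2 + b z + c = 0 with a = -0.265, b = -0.522, c = 1.
Discriminant D = b^2 - 4ac = (-0.522)^2 - 4*(-0.265)*1 = 0.272484 - (-1.06) = 1.332484.
D >= 0, so the roots are real: z = (-b +/- sqrt(D)) / (2a) = (0.522 +/- 1.154333) / (-0.53).
  z_1 = (0.522 + 1.154333) / (-0.53) = -3.1629,   |z_1| = 3.1629.
  z_2 = (0.522 - 1.154333) / (-0.53) = 1.1931,   |z_2| = 1.1931.
Moduli of all roots: 3.1629, 1.1931.
All moduli strictly greater than 1? Yes.
Verdict: Invertible.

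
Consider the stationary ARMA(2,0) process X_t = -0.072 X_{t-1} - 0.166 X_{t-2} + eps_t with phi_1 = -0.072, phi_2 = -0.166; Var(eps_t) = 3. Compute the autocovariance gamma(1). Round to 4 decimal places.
\gamma(1) = -0.1912

Multiply the model equation by X_{t-k} and take expectations. With theta_0 = psi_0 = 1 and psi_j the MA(infinity) weights, this gives
  gamma(k) - sum_i phi_i gamma(k-i) = c_k,
  c_k = sigma^2 * sum_{j=k..q} theta_j psi_{j-k}   (c_k = 0 for k > q),
using gamma(-m) = gamma(m).
Pure AR (q = 0): c_0 = sigma^2 = 3, c_k = 0 for k >= 1.
Equations for k = 0, 1, 2 (AR order 2, c_2 = 0):
  (E0) gamma(0) = phi_1 gamma(1) + phi_2 gamma(2) + c_0
  (E1) gamma(1) = phi_1 gamma(0) + phi_2 gamma(1) + c_1
  (E2) gamma(2) = phi_1 gamma(1) + phi_2 gamma(0)
From (E1): gamma(1) = A gamma(0) + B with
  A = phi_1 / (1 - phi_2) = -0.072 / 1.166 = -0.06175,   B = c_1 / (1 - phi_2) = 0 / 1.166 = 0.
Insert (E2) into (E0): gamma(0) (1 - phi_2^2) = phi_1 (1 + phi_2) gamma(1) + c_0.
  phi_1 (1 + phi_2) = (-0.072)(0.834) = -0.060048,   1 - phi_2^2 = 0.972444.
Replace gamma(1) by A gamma(0) + B and collect gamma(0):
  gamma(0) [0.972444 - (-0.060048)(-0.06175)] = c_0 = 3
  gamma(0) * 0.968736 = 3
  gamma(0) = 3 / 0.968736 = 3.096819.
  gamma(1) = A gamma(0) = (-0.06175)(3.096819) = -0.191227.
Therefore gamma(1) = -0.1912 (to 4 decimal places).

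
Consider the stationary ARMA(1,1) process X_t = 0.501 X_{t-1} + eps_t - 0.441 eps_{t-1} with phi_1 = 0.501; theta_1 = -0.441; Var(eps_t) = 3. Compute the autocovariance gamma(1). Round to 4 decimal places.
\gamma(1) = 0.1872

Multiply the model equation by X_{t-k} and take expectations. With theta_0 = psi_0 = 1 and psi_j the MA(infinity) weights, this gives
  gamma(k) - sum_i phi_i gamma(k-i) = c_k,
  c_k = sigma^2 * sum_{j=k..q} theta_j psi_{j-k}   (c_k = 0 for k > q),
using gamma(-m) = gamma(m).
psi-weights needed (psi_j = theta_j + sum_i phi_i psi_{j-i}):
  psi_1 = theta_1 + phi_1 = -0.441 + (0.501) = 0.06
Right-hand sides:
  c_0 = sigma^2 (1 + theta_1 psi_1) = 3 * (1 + (-0.441)(0.06)) = 3 * 0.97354 = 2.92062
  c_1 = sigma^2 theta_1 = 3 * (-0.441) = -1.323
  c_2 = 0
Equations for k = 0 and k = 1 (AR order 1):
  gamma(0) = phi_1 gamma(1) + c_0
  gamma(1) = phi_1 gamma(0) + c_1
Substituting the second into the first: gamma(0) (1 - phi_1^2) = c_0 + phi_1 c_1, so
  gamma(0) = (c_0 + phi_1 c_1) / (1 - phi_1^2) = (2.92062 + (0.501)(-1.323)) / (1 - (0.501)^2) = 2.257797 / 0.748999 = 3.014419.
  gamma(1) = phi_1 gamma(0) + c_1 = (0.501)(3.014419) + (-1.323) = 0.187224.
Therefore gamma(1) = 0.1872 (to 4 decimal places).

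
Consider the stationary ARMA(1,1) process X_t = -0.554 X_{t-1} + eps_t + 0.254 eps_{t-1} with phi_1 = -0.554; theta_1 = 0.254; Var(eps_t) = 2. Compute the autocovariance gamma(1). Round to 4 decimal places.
\gamma(1) = -0.7439

Multiply the model equation by X_{t-k} and take expectations. With theta_0 = psi_0 = 1 and psi_j the MA(infinity) weights, this gives
  gamma(k) - sum_i phi_i gamma(k-i) = c_k,
  c_k = sigma^2 * sum_{j=k..q} theta_j psi_{j-k}   (c_k = 0 for k > q),
using gamma(-m) = gamma(m).
psi-weights needed (psi_j = theta_j + sum_i phi_i psi_{j-i}):
  psi_1 = theta_1 + phi_1 = 0.254 + (-0.554) = -0.3
Right-hand sides:
  c_0 = sigma^2 (1 + theta_1 psi_1) = 2 * (1 + (0.254)(-0.3)) = 2 * 0.9238 = 1.8476
  c_1 = sigma^2 theta_1 = 2 * (0.254) = 0.508
  c_2 = 0
Equations for k = 0 and k = 1 (AR order 1):
  gamma(0) = phi_1 gamma(1) + c_0
  gamma(1) = phi_1 gamma(0) + c_1
Substituting the second into the first: gamma(0) (1 - phi_1^2) = c_0 + phi_1 c_1, so
  gamma(0) = (c_0 + phi_1 c_1) / (1 - phi_1^2) = (1.8476 + (-0.554)(0.508)) / (1 - (-0.554)^2) = 1.566168 / 0.693084 = 2.259709.
  gamma(1) = phi_1 gamma(0) + c_1 = (-0.554)(2.259709) + (0.508) = -0.743879.
Therefore gamma(1) = -0.7439 (to 4 decimal places).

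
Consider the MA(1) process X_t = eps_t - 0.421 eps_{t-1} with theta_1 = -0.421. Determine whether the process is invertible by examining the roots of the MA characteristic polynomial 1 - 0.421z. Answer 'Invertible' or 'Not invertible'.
\text{Invertible}

The MA(q) characteristic polynomial is P(z) = 1 - 0.421z.
Invertibility requires all roots to lie outside the unit circle, i.e. |z| > 1 for every root.
This is linear in z: 1 + (-0.421) z = 0  =>  z = -1/(-0.421) = 2.375297,  |z| = 2.375297.
Moduli of all roots: 2.3753.
All moduli strictly greater than 1? Yes.
Verdict: Invertible.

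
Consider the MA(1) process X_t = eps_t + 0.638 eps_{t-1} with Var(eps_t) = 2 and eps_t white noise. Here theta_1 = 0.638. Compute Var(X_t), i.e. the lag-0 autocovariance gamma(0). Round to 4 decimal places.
\gamma(0) = 2.8141

For an MA(q) process X_t = eps_t + sum_i theta_i eps_{t-i} with
Var(eps_t) = sigma^2, the variance is
  gamma(0) = sigma^2 * (1 + sum_i theta_i^2).
  sum_i theta_i^2 = (0.638)^2 = 0.407044.
  gamma(0) = 2 * (1 + 0.407044) = 2 * 1.407044 = 2.814088, which rounds to 2.8141.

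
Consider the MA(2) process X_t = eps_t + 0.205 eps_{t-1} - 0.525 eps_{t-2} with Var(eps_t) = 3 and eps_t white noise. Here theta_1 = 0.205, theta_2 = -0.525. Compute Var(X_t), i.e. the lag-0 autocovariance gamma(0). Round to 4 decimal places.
\gamma(0) = 3.9530

For an MA(q) process X_t = eps_t + sum_i theta_i eps_{t-i} with
Var(eps_t) = sigma^2, the variance is
  gamma(0) = sigma^2 * (1 + sum_i theta_i^2).
  sum_i theta_i^2 = (0.205)^2 + (-0.525)^2 = 0.042025 + 0.275625 = 0.31765.
  gamma(0) = 3 * (1 + 0.31765) = 3 * 1.31765 = 3.95295, which rounds to 3.9530.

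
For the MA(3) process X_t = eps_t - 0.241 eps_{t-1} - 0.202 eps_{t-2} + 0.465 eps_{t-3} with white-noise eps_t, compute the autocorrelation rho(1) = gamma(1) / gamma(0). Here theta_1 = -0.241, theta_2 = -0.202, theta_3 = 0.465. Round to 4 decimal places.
\rho(1) = -0.2177

For an MA(q) process with theta_0 = 1, the autocovariance is
  gamma(k) = sigma^2 * sum_{i=0..q-k} theta_i * theta_{i+k},
and rho(k) = gamma(k) / gamma(0). Sigma^2 cancels.
  numerator   = (1)*(-0.241) + (-0.241)*(-0.202) + (-0.202)*(0.465) = -0.286248.
  denominator = (1)^2 + (-0.241)^2 + (-0.202)^2 + (0.465)^2 = 1.31511.
  rho(1) = -0.286248 / 1.31511 = -0.2177.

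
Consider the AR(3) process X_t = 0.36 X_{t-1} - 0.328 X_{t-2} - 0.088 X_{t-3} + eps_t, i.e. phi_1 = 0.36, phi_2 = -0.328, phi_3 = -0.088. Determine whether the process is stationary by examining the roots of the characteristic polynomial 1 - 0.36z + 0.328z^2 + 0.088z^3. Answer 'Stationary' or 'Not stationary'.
\text{Stationary}

The AR(p) characteristic polynomial is P(z) = 1 - 0.36z + 0.328z^2 + 0.088z^3.
Stationarity requires all roots to lie outside the unit circle, i.e. |z| > 1 for every root.
Degree 3: look for a simple real root z0 first, then factor out (1 - z/z0) and solve the remaining quadratic.
Testing z0 = -5: P(-5) = 1 + (-0.36)(-5) + (0.328)(-5)^2 + (0.088)(-5)^3
  = 1 + (1.8) + (8.2) + (-11) = 0.  So z_0 = -5 is a root, |z_0| = 5.
Divide out the factor (1 + 0.2 z) = (1 - z/z0) (since 1/z0 = -0.2):
  P(z) = (1 + 0.2 z)(1 + (-0.56) z + (0.44) z^2)
  [check: z-coef -0.56 - (-0.2) = -0.36; z^2-coef 0.44 - (-0.2)(-0.56) = 0.328; z^3-coef -(-0.2)(0.44) = 0.088.]
Remaining roots from the quadratic factor 1 + (-0.56) z + (0.44) z^2:
  Set 1 + (-0.56) z + (0.44) z^2 = 0, i.e. a z^2 + b z + c = 0 with a = 0.44, b = -0.56, c = 1.
  Discriminant D = b^2 - 4ac = (-0.56)^2 - 4*(0.44)*1 = 0.3136 - (1.76) = -1.4464.
  D < 0, so the roots are the complex-conjugate pair z = (-b +/- i sqrt(-D)) / (2a) = 0.6364 +/- 1.3667i.
  For a conjugate pair |z|^2 = z * conj(z) = (product of roots) = c/a = 1/(0.44) = 2.272727, so |z| = sqrt(2.272727) = 1.5076 for both roots.
Moduli of all roots: 5.0000, 1.5076, 1.5076.
All moduli strictly greater than 1? Yes.
Verdict: Stationary.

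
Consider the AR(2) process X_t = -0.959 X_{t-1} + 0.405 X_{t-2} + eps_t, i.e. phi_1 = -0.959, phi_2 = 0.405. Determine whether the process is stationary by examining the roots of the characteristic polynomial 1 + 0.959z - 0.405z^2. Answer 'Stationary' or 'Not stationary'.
\text{Not stationary}

The AR(p) characteristic polynomial is P(z) = 1 + 0.959z - 0.405z^2.
Stationarity requires all roots to lie outside the unit circle, i.e. |z| > 1 for every root.
Set 1 + (0.959) z + (-0.405) z^2 = 0, i.e. a z^2 + b z + c = 0 with a = -0.405, b = 0.959, c = 1.
Discriminant D = b^2 - 4ac = (0.959)^2 - 4*(-0.405)*1 = 0.919681 - (-1.62) = 2.539681.
D >= 0, so the roots are real: z = (-b +/- sqrt(D)) / (2a) = (-0.959 +/- 1.593638) / (-0.81).
  z_1 = (-0.959 + 1.593638) / (-0.81) = -0.7835,   |z_1| = 0.7835.
  z_2 = (-0.959 - 1.593638) / (-0.81) = 3.1514,   |z_2| = 3.1514.
Moduli of all roots: 0.7835, 3.1514.
All moduli strictly greater than 1? No.
Verdict: Not stationary.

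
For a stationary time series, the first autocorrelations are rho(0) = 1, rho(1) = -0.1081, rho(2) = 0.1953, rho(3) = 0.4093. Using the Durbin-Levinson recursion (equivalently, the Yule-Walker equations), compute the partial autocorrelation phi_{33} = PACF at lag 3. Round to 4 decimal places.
\phi_{33} = 0.4680

The PACF at lag k is phi_{kk}, the last component of the solution
to the Yule-Walker system G_k phi = r_k where
  (G_k)_{ij} = rho(|i - j|), (r_k)_i = rho(i), i,j = 1..k.
Equivalently, Durbin-Levinson gives phi_{kk} iteratively:
  phi_{11} = rho(1)
  phi_{kk} = [rho(k) - sum_{j=1..k-1} phi_{k-1,j} rho(k-j)]
            / [1 - sum_{j=1..k-1} phi_{k-1,j} rho(j)],
  phi_{k,j} = phi_{k-1,j} - phi_{kk} phi_{k-1,k-j},  j = 1..k-1.
Step k = 1:
  phi_11 = rho(1) = -0.1081.
Step k = 2:
  phi_22 = [rho(2) - phi_11 rho(1)] / [1 - phi_11 rho(1)] = [0.1953 - (-0.1081)(-0.1081)] / [1 - (-0.1081)(-0.1081)]
         = 0.18361439 / 0.98831439 = 0.185785.
  Update: phi_21 = phi_11 - phi_22 phi_11 = -0.1081 - (0.185785)(-0.1081) = -0.088017.
Step k = 3:
  phi_33 = [rho(3) - phi_21 rho(2) - phi_22 rho(1)] / [1 - phi_21 rho(1) - phi_22 rho(2)]
    numerator   = 0.4093 - (-0.088017)(0.1953) - (0.185785)(-0.1081) = 0.44657304
    denominator = 1 - (-0.088017)(-0.1081) - (0.185785)(0.1953) = 0.95420152
  phi_33 = 0.44657304 / 0.95420152 = 0.468.
Therefore phi_{33} = 0.4680.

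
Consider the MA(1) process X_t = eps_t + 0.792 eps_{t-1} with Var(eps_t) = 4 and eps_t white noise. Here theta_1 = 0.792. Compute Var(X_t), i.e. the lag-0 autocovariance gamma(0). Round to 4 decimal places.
\gamma(0) = 6.5091

For an MA(q) process X_t = eps_t + sum_i theta_i eps_{t-i} with
Var(eps_t) = sigma^2, the variance is
  gamma(0) = sigma^2 * (1 + sum_i theta_i^2).
  sum_i theta_i^2 = (0.792)^2 = 0.627264.
  gamma(0) = 4 * (1 + 0.627264) = 4 * 1.627264 = 6.509056, which rounds to 6.5091.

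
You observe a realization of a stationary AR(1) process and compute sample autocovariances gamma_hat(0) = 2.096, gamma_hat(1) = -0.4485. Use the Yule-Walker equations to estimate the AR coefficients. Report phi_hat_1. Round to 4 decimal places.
\hat\phi_{1} = -0.2140

The Yule-Walker equations for an AR(p) process read, in matrix form,
  Gamma_p phi = r_p,   with   (Gamma_p)_{ij} = gamma(|i - j|),
                       (r_p)_i = gamma(i),   i,j = 1..p.
Substitute the sample gammas (Toeplitz matrix and right-hand side of size 1):
  Gamma_p = [[2.096]]
  r_p     = [-0.4485]
With p = 1 this is the single equation gamma(0) phi_1 = gamma(1):
  phi_hat_1 = gamma(1) / gamma(0) = -0.4485 / 2.096 = -0.2140.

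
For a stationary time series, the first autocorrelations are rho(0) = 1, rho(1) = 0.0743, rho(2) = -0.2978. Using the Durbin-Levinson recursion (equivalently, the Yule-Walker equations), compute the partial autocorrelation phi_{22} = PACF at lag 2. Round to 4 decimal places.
\phi_{22} = -0.3050

The PACF at lag k is phi_{kk}, the last component of the solution
to the Yule-Walker system G_k phi = r_k where
  (G_k)_{ij} = rho(|i - j|), (r_k)_i = rho(i), i,j = 1..k.
Equivalently, Durbin-Levinson gives phi_{kk} iteratively:
  phi_{11} = rho(1)
  phi_{kk} = [rho(k) - sum_{j=1..k-1} phi_{k-1,j} rho(k-j)]
            / [1 - sum_{j=1..k-1} phi_{k-1,j} rho(j)],
  phi_{k,j} = phi_{k-1,j} - phi_{kk} phi_{k-1,k-j},  j = 1..k-1.
Step k = 1:
  phi_11 = rho(1) = 0.0743.
Step k = 2:
  phi_22 = [rho(2) - phi_11 rho(1)] / [1 - phi_11 rho(1)] = [-0.2978 - (0.0743)(0.0743)] / [1 - (0.0743)(0.0743)]
         = -0.30332049 / 0.99447951 = -0.305.
Therefore phi_{22} = -0.3050.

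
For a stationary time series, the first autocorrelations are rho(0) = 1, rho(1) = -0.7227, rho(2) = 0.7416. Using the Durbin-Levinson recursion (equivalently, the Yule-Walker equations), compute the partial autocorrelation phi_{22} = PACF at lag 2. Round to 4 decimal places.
\phi_{22} = 0.4591

The PACF at lag k is phi_{kk}, the last component of the solution
to the Yule-Walker system G_k phi = r_k where
  (G_k)_{ij} = rho(|i - j|), (r_k)_i = rho(i), i,j = 1..k.
Equivalently, Durbin-Levinson gives phi_{kk} iteratively:
  phi_{11} = rho(1)
  phi_{kk} = [rho(k) - sum_{j=1..k-1} phi_{k-1,j} rho(k-j)]
            / [1 - sum_{j=1..k-1} phi_{k-1,j} rho(j)],
  phi_{k,j} = phi_{k-1,j} - phi_{kk} phi_{k-1,k-j},  j = 1..k-1.
Step k = 1:
  phi_11 = rho(1) = -0.7227.
Step k = 2:
  phi_22 = [rho(2) - phi_11 rho(1)] / [1 - phi_11 rho(1)] = [0.7416 - (-0.7227)(-0.7227)] / [1 - (-0.7227)(-0.7227)]
         = 0.21930471 / 0.47770471 = 0.4591.
Therefore phi_{22} = 0.4591.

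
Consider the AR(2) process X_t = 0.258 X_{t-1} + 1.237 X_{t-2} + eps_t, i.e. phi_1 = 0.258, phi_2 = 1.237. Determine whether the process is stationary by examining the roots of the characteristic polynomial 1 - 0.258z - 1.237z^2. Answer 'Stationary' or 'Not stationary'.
\text{Not stationary}

The AR(p) characteristic polynomial is P(z) = 1 - 0.258z - 1.237z^2.
Stationarity requires all roots to lie outside the unit circle, i.e. |z| > 1 for every root.
Set 1 + (-0.258) z + (-1.237) z^2 = 0, i.e. a z^2 + b z + c = 0 with a = -1.237, b = -0.258, c = 1.
Discriminant D = b^2 - 4ac = (-0.258)^2 - 4*(-1.237)*1 = 0.066564 - (-4.948) = 5.014564.
D >= 0, so the roots are real: z = (-b +/- sqrt(D)) / (2a) = (0.258 +/- 2.239322) / (-2.474).
  z_1 = (0.258 + 2.239322) / (-2.474) = -1.0094,   |z_1| = 1.0094.
  z_2 = (0.258 - 2.239322) / (-2.474) = 0.8009,   |z_2| = 0.8009.
Moduli of all roots: 1.0094, 0.8009.
All moduli strictly greater than 1? No.
Verdict: Not stationary.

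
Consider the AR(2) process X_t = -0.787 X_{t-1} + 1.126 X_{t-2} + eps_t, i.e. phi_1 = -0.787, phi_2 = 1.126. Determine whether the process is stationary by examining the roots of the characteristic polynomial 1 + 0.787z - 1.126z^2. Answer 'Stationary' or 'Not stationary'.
\text{Not stationary}

The AR(p) characteristic polynomial is P(z) = 1 + 0.787z - 1.126z^2.
Stationarity requires all roots to lie outside the unit circle, i.e. |z| > 1 for every root.
Set 1 + (0.787) z + (-1.126) z^2 = 0, i.e. a z^2 + b z + c = 0 with a = -1.126, b = 0.787, c = 1.
Discriminant D = b^2 - 4ac = (0.787)^2 - 4*(-1.126)*1 = 0.619369 - (-4.504) = 5.123369.
D >= 0, so the roots are real: z = (-b +/- sqrt(D)) / (2a) = (-0.787 +/- 2.263486) / (-2.252).
  z_1 = (-0.787 + 2.263486) / (-2.252) = -0.6556,   |z_1| = 0.6556.
  z_2 = (-0.787 - 2.263486) / (-2.252) = 1.3546,   |z_2| = 1.3546.
Moduli of all roots: 0.6556, 1.3546.
All moduli strictly greater than 1? No.
Verdict: Not stationary.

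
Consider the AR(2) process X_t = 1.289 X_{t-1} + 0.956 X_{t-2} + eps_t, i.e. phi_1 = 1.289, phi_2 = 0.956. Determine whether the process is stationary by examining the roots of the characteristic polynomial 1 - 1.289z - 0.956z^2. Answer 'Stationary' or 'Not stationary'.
\text{Not stationary}

The AR(p) characteristic polynomial is P(z) = 1 - 1.289z - 0.956z^2.
Stationarity requires all roots to lie outside the unit circle, i.e. |z| > 1 for every root.
Set 1 + (-1.289) z + (-0.956) z^2 = 0, i.e. a z^2 + b z + c = 0 with a = -0.956, b = -1.289, c = 1.
Discriminant D = b^2 - 4ac = (-1.289)^2 - 4*(-0.956)*1 = 1.661521 - (-3.824) = 5.485521.
D >= 0, so the roots are real: z = (-b +/- sqrt(D)) / (2a) = (1.289 +/- 2.342119) / (-1.912).
  z_1 = (1.289 + 2.342119) / (-1.912) = -1.8991,   |z_1| = 1.8991.
  z_2 = (1.289 - 2.342119) / (-1.912) = 0.5508,   |z_2| = 0.5508.
Moduli of all roots: 1.8991, 0.5508.
All moduli strictly greater than 1? No.
Verdict: Not stationary.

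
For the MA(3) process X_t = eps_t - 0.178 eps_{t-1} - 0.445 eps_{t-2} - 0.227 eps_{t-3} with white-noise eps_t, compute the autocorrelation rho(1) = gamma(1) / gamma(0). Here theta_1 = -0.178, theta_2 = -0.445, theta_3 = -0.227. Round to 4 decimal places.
\rho(1) = 0.0017

For an MA(q) process with theta_0 = 1, the autocovariance is
  gamma(k) = sigma^2 * sum_{i=0..q-k} theta_i * theta_{i+k},
and rho(k) = gamma(k) / gamma(0). Sigma^2 cancels.
  numerator   = (1)*(-0.178) + (-0.178)*(-0.445) + (-0.445)*(-0.227) = 0.002225.
  denominator = (1)^2 + (-0.178)^2 + (-0.445)^2 + (-0.227)^2 = 1.281238.
  rho(1) = 0.002225 / 1.281238 = 0.0017.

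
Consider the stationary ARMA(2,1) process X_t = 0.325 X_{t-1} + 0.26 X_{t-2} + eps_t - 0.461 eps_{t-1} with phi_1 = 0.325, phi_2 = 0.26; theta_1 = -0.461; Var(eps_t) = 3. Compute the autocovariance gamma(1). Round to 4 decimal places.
\gamma(1) = -0.4550

Multiply the model equation by X_{t-k} and take expectations. With theta_0 = psi_0 = 1 and psi_j the MA(infinity) weights, this gives
  gamma(k) - sum_i phi_i gamma(k-i) = c_k,
  c_k = sigma^2 * sum_{j=k..q} theta_j psi_{j-k}   (c_k = 0 for k > q),
using gamma(-m) = gamma(m).
psi-weights needed (psi_j = theta_j + sum_i phi_i psi_{j-i}):
  psi_1 = theta_1 + phi_1 = -0.461 + (0.325) = -0.136
Right-hand sides:
  c_0 = sigma^2 (1 + theta_1 psi_1) = 3 * (1 + (-0.461)(-0.136)) = 3 * 1.062696 = 3.188088
  c_1 = sigma^2 theta_1 = 3 * (-0.461) = -1.383
  c_2 = 0
Equations for k = 0, 1, 2 (AR order 2, c_2 = 0):
  (E0) gamma(0) = phi_1 gamma(1) + phi_2 gamma(2) + c_0
  (E1) gamma(1) = phi_1 gamma(0) + phi_2 gamma(1) + c_1
  (E2) gamma(2) = phi_1 gamma(1) + phi_2 gamma(0)
From (E1): gamma(1) = A gamma(0) + B with
  A = phi_1 / (1 - phi_2) = 0.325 / 0.74 = 0.439189,   B = c_1 / (1 - phi_2) = -1.383 / 0.74 = -1.868919.
Insert (E2) into (E0): gamma(0) (1 - phi_2^2) = phi_1 (1 + phi_2) gamma(1) + c_0.
  phi_1 (1 + phi_2) = (0.325)(1.26) = 0.4095,   1 - phi_2^2 = 0.9324.
Replace gamma(1) by A gamma(0) + B and collect gamma(0):
  gamma(0) [0.9324 - (0.4095)(0.439189)] = (0.4095)(-1.868919) + 3.188088
  gamma(0) * 0.752552 = 2.422766
  gamma(0) = 2.422766 / 0.752552 = 3.2194.
  gamma(1) = A gamma(0) + B = (0.439189)(3.2194) + (-1.868919) = -0.454993.
Therefore gamma(1) = -0.4550 (to 4 decimal places).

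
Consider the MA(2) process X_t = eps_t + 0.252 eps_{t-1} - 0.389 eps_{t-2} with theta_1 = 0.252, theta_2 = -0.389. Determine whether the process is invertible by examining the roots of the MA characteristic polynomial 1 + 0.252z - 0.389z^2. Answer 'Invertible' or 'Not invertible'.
\text{Invertible}

The MA(q) characteristic polynomial is P(z) = 1 + 0.252z - 0.389z^2.
Invertibility requires all roots to lie outside the unit circle, i.e. |z| > 1 for every root.
Set 1 + (0.252) z + (-0.389) z^2 = 0, i.e. a z^2 + b z + c = 0 with a = -0.389, b = 0.252, c = 1.
Discriminant D = b^2 - 4ac = (0.252)^2 - 4*(-0.389)*1 = 0.063504 - (-1.556) = 1.619504.
D >= 0, so the roots are real: z = (-b +/- sqrt(D)) / (2a) = (-0.252 +/- 1.272597) / (-0.778).
  z_1 = (-0.252 + 1.272597) / (-0.778) = -1.3118,   |z_1| = 1.3118.
  z_2 = (-0.252 - 1.272597) / (-0.778) = 1.9596,   |z_2| = 1.9596.
Moduli of all roots: 1.3118, 1.9596.
All moduli strictly greater than 1? Yes.
Verdict: Invertible.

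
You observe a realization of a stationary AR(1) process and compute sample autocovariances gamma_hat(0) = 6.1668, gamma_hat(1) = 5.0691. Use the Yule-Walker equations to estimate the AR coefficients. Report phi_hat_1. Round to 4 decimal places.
\hat\phi_{1} = 0.8220

The Yule-Walker equations for an AR(p) process read, in matrix form,
  Gamma_p phi = r_p,   with   (Gamma_p)_{ij} = gamma(|i - j|),
                       (r_p)_i = gamma(i),   i,j = 1..p.
Substitute the sample gammas (Toeplitz matrix and right-hand side of size 1):
  Gamma_p = [[6.1668]]
  r_p     = [5.0691]
With p = 1 this is the single equation gamma(0) phi_1 = gamma(1):
  phi_hat_1 = gamma(1) / gamma(0) = 5.0691 / 6.1668 = 0.8220.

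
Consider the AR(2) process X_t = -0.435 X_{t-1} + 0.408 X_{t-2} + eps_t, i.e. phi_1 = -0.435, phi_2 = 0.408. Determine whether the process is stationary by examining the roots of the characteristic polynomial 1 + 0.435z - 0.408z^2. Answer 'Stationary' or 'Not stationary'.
\text{Stationary}

The AR(p) characteristic polynomial is P(z) = 1 + 0.435z - 0.408z^2.
Stationarity requires all roots to lie outside the unit circle, i.e. |z| > 1 for every root.
Set 1 + (0.435) z + (-0.408) z^2 = 0, i.e. a z^2 + b z + c = 0 with a = -0.408, b = 0.435, c = 1.
Discriminant D = b^2 - 4ac = (0.435)^2 - 4*(-0.408)*1 = 0.189225 - (-1.632) = 1.821225.
D >= 0, so the roots are real: z = (-b +/- sqrt(D)) / (2a) = (-0.435 +/- 1.349528) / (-0.816).
  z_1 = (-0.435 + 1.349528) / (-0.816) = -1.1207,   |z_1| = 1.1207.
  z_2 = (-0.435 - 1.349528) / (-0.816) = 2.1869,   |z_2| = 2.1869.
Moduli of all roots: 1.1207, 2.1869.
All moduli strictly greater than 1? Yes.
Verdict: Stationary.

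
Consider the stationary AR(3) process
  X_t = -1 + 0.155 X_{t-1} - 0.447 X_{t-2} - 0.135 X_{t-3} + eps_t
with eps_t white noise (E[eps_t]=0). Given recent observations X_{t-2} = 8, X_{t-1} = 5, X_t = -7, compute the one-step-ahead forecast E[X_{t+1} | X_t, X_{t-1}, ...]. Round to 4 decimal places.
E[X_{t+1} \mid \mathcal F_t] = -5.4000

For an AR(p) model X_t = c + sum_i phi_i X_{t-i} + eps_t, the
one-step-ahead conditional mean is
  E[X_{t+1} | X_t, ...] = c + sum_i phi_i X_{t+1-i}.
Substitute known values:
  E[X_{t+1} | ...] = -1 + (0.155) * (-7) + (-0.447) * (5) + (-0.135) * (8)
                   = -5.4000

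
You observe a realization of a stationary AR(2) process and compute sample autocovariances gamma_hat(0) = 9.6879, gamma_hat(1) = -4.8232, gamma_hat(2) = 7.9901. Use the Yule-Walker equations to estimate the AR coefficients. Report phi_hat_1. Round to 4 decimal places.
\hat\phi_{1} = -0.1160

The Yule-Walker equations for an AR(p) process read, in matrix form,
  Gamma_p phi = r_p,   with   (Gamma_p)_{ij} = gamma(|i - j|),
                       (r_p)_i = gamma(i),   i,j = 1..p.
Substitute the sample gammas (Toeplitz matrix and right-hand side of size 2):
  Gamma_p = [[9.6879, -4.8232], [-4.8232, 9.6879]]
  r_p     = [-4.8232, 7.9901]
Written out:
  9.6879 phi_1 - 4.8232 phi_2 = -4.8232
  -4.8232 phi_1 + 9.6879 phi_2 = 7.9901
Solve by Cramer's rule:
  det = gamma(0)^2 - gamma(1)^2 = (9.6879)^2 - (-4.8232)^2 = 93.85540641 - 23.26325824 = 70.59214817
  phi_hat_1 = [gamma(1) gamma(0) - gamma(1) gamma(2)] / det = [(-4.8232)(9.6879) - (-4.8232)(7.9901)] / 70.59214817 = -8.18882896 / 70.59214817 = -0.116
  phi_hat_2 = [gamma(0) gamma(2) - gamma(1)^2] / det = [(9.6879)(7.9901) - (-4.8232)^2] / 70.59214817 = 54.14403155 / 70.59214817 = 0.767
So phi_hat = [-0.1160, 0.7670].
Therefore phi_hat_1 = -0.1160.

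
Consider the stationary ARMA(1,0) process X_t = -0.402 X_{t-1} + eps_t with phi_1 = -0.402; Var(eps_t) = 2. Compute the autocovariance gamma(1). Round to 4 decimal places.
\gamma(1) = -0.9590

Multiply the model equation by X_{t-k} and take expectations. With theta_0 = psi_0 = 1 and psi_j the MA(infinity) weights, this gives
  gamma(k) - sum_i phi_i gamma(k-i) = c_k,
  c_k = sigma^2 * sum_{j=k..q} theta_j psi_{j-k}   (c_k = 0 for k > q),
using gamma(-m) = gamma(m).
Pure AR (q = 0): c_0 = sigma^2 = 2, c_k = 0 for k >= 1.
Equations for k = 0 and k = 1 (AR order 1):
  gamma(0) = phi_1 gamma(1) + c_0
  gamma(1) = phi_1 gamma(0) + c_1
Substituting the second into the first: gamma(0) (1 - phi_1^2) = c_0 + phi_1 c_1, so
  gamma(0) = c_0 / (1 - phi_1^2) = 2 / (1 - (-0.402)^2) = 2 / 0.838396 = 2.385508.
  gamma(1) = phi_1 gamma(0) = (-0.402)(2.385508) = -0.958974.
Therefore gamma(1) = -0.9590 (to 4 decimal places).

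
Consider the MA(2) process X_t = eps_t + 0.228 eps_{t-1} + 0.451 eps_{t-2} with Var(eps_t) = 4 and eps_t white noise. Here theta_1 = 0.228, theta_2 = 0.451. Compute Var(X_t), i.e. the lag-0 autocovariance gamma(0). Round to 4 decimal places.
\gamma(0) = 5.0215

For an MA(q) process X_t = eps_t + sum_i theta_i eps_{t-i} with
Var(eps_t) = sigma^2, the variance is
  gamma(0) = sigma^2 * (1 + sum_i theta_i^2).
  sum_i theta_i^2 = (0.228)^2 + (0.451)^2 = 0.051984 + 0.203401 = 0.255385.
  gamma(0) = 4 * (1 + 0.255385) = 4 * 1.255385 = 5.02154, which rounds to 5.0215.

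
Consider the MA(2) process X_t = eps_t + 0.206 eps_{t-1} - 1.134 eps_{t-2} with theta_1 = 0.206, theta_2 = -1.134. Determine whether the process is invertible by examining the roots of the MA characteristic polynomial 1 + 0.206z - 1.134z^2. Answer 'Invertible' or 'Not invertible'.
\text{Not invertible}

The MA(q) characteristic polynomial is P(z) = 1 + 0.206z - 1.134z^2.
Invertibility requires all roots to lie outside the unit circle, i.e. |z| > 1 for every root.
Set 1 + (0.206) z + (-1.134) z^2 = 0, i.e. a z^2 + b z + c = 0 with a = -1.134, b = 0.206, c = 1.
Discriminant D = b^2 - 4ac = (0.206)^2 - 4*(-1.134)*1 = 0.042436 - (-4.536) = 4.578436.
D >= 0, so the roots are real: z = (-b +/- sqrt(D)) / (2a) = (-0.206 +/- 2.139728) / (-2.268).
  z_1 = (-0.206 + 2.139728) / (-2.268) = -0.8526,   |z_1| = 0.8526.
  z_2 = (-0.206 - 2.139728) / (-2.268) = 1.0343,   |z_2| = 1.0343.
Moduli of all roots: 0.8526, 1.0343.
All moduli strictly greater than 1? No.
Verdict: Not invertible.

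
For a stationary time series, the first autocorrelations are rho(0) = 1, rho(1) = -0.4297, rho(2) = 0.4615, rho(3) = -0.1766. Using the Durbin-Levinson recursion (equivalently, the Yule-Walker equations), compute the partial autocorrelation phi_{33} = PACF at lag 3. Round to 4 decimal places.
\phi_{33} = 0.1390

The PACF at lag k is phi_{kk}, the last component of the solution
to the Yule-Walker system G_k phi = r_k where
  (G_k)_{ij} = rho(|i - j|), (r_k)_i = rho(i), i,j = 1..k.
Equivalently, Durbin-Levinson gives phi_{kk} iteratively:
  phi_{11} = rho(1)
  phi_{kk} = [rho(k) - sum_{j=1..k-1} phi_{k-1,j} rho(k-j)]
            / [1 - sum_{j=1..k-1} phi_{k-1,j} rho(j)],
  phi_{k,j} = phi_{k-1,j} - phi_{kk} phi_{k-1,k-j},  j = 1..k-1.
Step k = 1:
  phi_11 = rho(1) = -0.4297.
Step k = 2:
  phi_22 = [rho(2) - phi_11 rho(1)] / [1 - phi_11 rho(1)] = [0.4615 - (-0.4297)(-0.4297)] / [1 - (-0.4297)(-0.4297)]
         = 0.27685791 / 0.81535791 = 0.339554.
  Update: phi_21 = phi_11 - phi_22 phi_11 = -0.4297 - (0.339554)(-0.4297) = -0.283794.
Step k = 3:
  phi_33 = [rho(3) - phi_21 rho(2) - phi_22 rho(1)] / [1 - phi_21 rho(1) - phi_22 rho(2)]
    numerator   = -0.1766 - (-0.283794)(0.4615) - (0.339554)(-0.4297) = 0.10027708
    denominator = 1 - (-0.283794)(-0.4297) - (0.339554)(0.4615) = 0.72134974
  phi_33 = 0.10027708 / 0.72134974 = 0.139.
Therefore phi_{33} = 0.1390.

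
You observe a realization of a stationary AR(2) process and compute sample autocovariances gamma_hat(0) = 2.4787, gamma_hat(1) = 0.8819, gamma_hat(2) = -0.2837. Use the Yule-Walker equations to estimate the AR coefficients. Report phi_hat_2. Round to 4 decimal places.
\hat\phi_{2} = -0.2760

The Yule-Walker equations for an AR(p) process read, in matrix form,
  Gamma_p phi = r_p,   with   (Gamma_p)_{ij} = gamma(|i - j|),
                       (r_p)_i = gamma(i),   i,j = 1..p.
Substitute the sample gammas (Toeplitz matrix and right-hand side of size 2):
  Gamma_p = [[2.4787, 0.8819], [0.8819, 2.4787]]
  r_p     = [0.8819, -0.2837]
Written out:
  2.4787 phi_1 + 0.8819 phi_2 = 0.8819
  0.8819 phi_1 + 2.4787 phi_2 = -0.2837
Solve by Cramer's rule:
  det = gamma(0)^2 - gamma(1)^2 = (2.4787)^2 - (0.8819)^2 = 6.14395369 - 0.77774761 = 5.36620608
  phi_hat_1 = [gamma(1) gamma(0) - gamma(1) gamma(2)] / det = [(0.8819)(2.4787) - (0.8819)(-0.2837)] / 5.36620608 = 2.43616056 / 5.36620608 = 0.454
  phi_hat_2 = [gamma(0) gamma(2) - gamma(1)^2] / det = [(2.4787)(-0.2837) - (0.8819)^2] / 5.36620608 = -1.4809548 / 5.36620608 = -0.276
So phi_hat = [0.4540, -0.2760].
Therefore phi_hat_2 = -0.2760.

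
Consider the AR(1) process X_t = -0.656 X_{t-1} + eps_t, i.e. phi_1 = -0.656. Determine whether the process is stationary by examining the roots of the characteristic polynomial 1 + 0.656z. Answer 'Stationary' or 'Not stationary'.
\text{Stationary}

The AR(p) characteristic polynomial is P(z) = 1 + 0.656z.
Stationarity requires all roots to lie outside the unit circle, i.e. |z| > 1 for every root.
This is linear in z: 1 + (0.656) z = 0  =>  z = -1/(0.656) = -1.52439,  |z| = 1.52439.
Moduli of all roots: 1.5244.
All moduli strictly greater than 1? Yes.
Verdict: Stationary.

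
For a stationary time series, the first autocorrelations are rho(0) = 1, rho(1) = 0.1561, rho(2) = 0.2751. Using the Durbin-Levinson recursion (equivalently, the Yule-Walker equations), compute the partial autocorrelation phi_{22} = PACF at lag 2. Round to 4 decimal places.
\phi_{22} = 0.2570

The PACF at lag k is phi_{kk}, the last component of the solution
to the Yule-Walker system G_k phi = r_k where
  (G_k)_{ij} = rho(|i - j|), (r_k)_i = rho(i), i,j = 1..k.
Equivalently, Durbin-Levinson gives phi_{kk} iteratively:
  phi_{11} = rho(1)
  phi_{kk} = [rho(k) - sum_{j=1..k-1} phi_{k-1,j} rho(k-j)]
            / [1 - sum_{j=1..k-1} phi_{k-1,j} rho(j)],
  phi_{k,j} = phi_{k-1,j} - phi_{kk} phi_{k-1,k-j},  j = 1..k-1.
Step k = 1:
  phi_11 = rho(1) = 0.1561.
Step k = 2:
  phi_22 = [rho(2) - phi_11 rho(1)] / [1 - phi_11 rho(1)] = [0.2751 - (0.1561)(0.1561)] / [1 - (0.1561)(0.1561)]
         = 0.25073279 / 0.97563279 = 0.257.
Therefore phi_{22} = 0.2570.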